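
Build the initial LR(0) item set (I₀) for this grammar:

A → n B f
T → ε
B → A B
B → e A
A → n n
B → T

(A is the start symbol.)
First, augment the grammar with A' → A
I₀ = CLOSURE({ [A' → . A] }):
  [A' → . A] has the dot before A: add [A → . n B f], [A → . n n]
No further items can be added.

I₀ = { [A → . n B f], [A → . n n], [A' → . A] }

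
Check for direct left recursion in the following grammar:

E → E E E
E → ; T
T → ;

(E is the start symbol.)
Yes, E is left-recursive

Direct left recursion occurs when N → N α for some non-terminal N (the right-hand side begins with the left-hand side itself).

E → E E E: LEFT RECURSIVE (starts with E)
E → ; T: starts with ';'
T → ;: starts with ';'

The grammar has direct left recursion on: E.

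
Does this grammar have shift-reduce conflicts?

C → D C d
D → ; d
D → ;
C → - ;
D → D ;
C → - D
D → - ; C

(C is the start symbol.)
Yes — I2: [D → ; .] vs [D → ; . d]; I5: [D → ; .] vs [D → ; . d]; I10: [C → - ; .] vs [C → . - ;]; I11: [C → - D .] vs [D → D . ;]

A shift-reduce conflict occurs when an LR(0) state has both:
  - a complete (reduce) item [A → α .] (dot at the end), and
  - a shift item [B → β . c γ] (dot before a terminal).

Augment with C' → C and build the canonical LR(0) collection (I0 = CLOSURE({[C' → . C]}), then GOTO on every symbol after a dot until no new states appear). It has 15 states:
  I0: { [C → . - ;], [C → . - D], [C → . D C d], [C' → . C], [D → . - ; C], [D → . ; d], [D → . ;], [D → . D ;] }  — shift
  I1: { [C → - . ;], [C → - . D], [D → - . ; C], [D → . - ; C], [D → . ; d], [D → . ;], [D → . D ;] }  — shift
  I2: { [D → ; . d], [D → ; .] }  — shift, reduce
  I3: { [C' → C .] }  — accept
  I4: { [C → . - ;], [C → . - D], [C → . D C d], [C → D . C d], [D → . - ; C], [D → . ; d], [D → . ;], [D → . D ;], [D → D . ;] }  — shift
  I5: { [D → ; . d], [D → ; .], [D → D ; .] }  — shift, 2 reduces
  I6: { [C → D C . d] }  — shift
  I7: { [C → D C d .] }  — reduce
  I8: { [D → ; d .] }  — reduce
  I9: { [D → - . ; C] }  — shift
  I10: { [C → - ; .], [C → . - ;], [C → . - D], [C → . D C d], [D → - ; . C], [D → . - ; C], [D → . ; d], [D → . ;], [D → . D ;], [D → ; . d], [D → ; .] }  — shift, 2 reduces
  I11: { [C → - D .], [D → D . ;] }  — shift, reduce
  I12: { [D → D ; .] }  — reduce
  I13: { [D → - ; C .] }  — reduce
  I14: { [C → . - ;], [C → . - D], [C → . D C d], [D → - ; . C], [D → . - ; C], [D → . ; d], [D → . ;], [D → . D ;] }  — shift

I2 contains reduce item [D → ; .] and shift item [D → ; . d] — shift-reduce conflict.
I5 contains reduce items [D → ; .], [D → D ; .] and shift item [D → ; . d] — shift-reduce conflict.
I10 contains reduce items [C → - ; .], [D → ; .] and shift items [C → . - ;], [C → . - D], [D → . - ; C], [D → . ;], [D → . ; d], [D → ; . d] — shift-reduce conflict.
I11 contains reduce item [C → - D .] and shift item [D → D . ;] — shift-reduce conflict.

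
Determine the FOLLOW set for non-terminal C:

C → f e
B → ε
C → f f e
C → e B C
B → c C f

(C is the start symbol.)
C is the start symbol, so $ ∈ FOLLOW(C).
In C → e B C: C is at the end; this adds FOLLOW(C) to itself — nothing new
In B → c C f: C is followed by f, add FIRST(f) \ {ε} = { 'f' }

Taking the union: FOLLOW(C) = { $, 'f' }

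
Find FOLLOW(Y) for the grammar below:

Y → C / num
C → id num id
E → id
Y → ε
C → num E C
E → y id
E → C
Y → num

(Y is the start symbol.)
To compute FOLLOW(Y), find every occurrence of Y on a right-hand side N → α Y β: add FIRST(β) \ {ε}, and if β is empty or nullable also add FOLLOW(N). Iterate to a fixed point.

Y is the start symbol, so $ ∈ FOLLOW(Y).
Y does not occur on any right-hand side.

Taking the union: FOLLOW(Y) = { $ }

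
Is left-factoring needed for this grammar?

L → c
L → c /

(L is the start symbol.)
Yes, L has productions with common prefix 'c'

Left-factoring is needed when two productions for the same non-terminal
share a common prefix on the right-hand side.

Productions for L:
  L → c
  L → c /

Found common prefix 'c' in productions for L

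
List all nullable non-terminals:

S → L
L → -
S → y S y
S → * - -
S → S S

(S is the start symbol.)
There are no ε-productions, so no non-terminal can derive ε.
No non-terminals are nullable.

Answer: None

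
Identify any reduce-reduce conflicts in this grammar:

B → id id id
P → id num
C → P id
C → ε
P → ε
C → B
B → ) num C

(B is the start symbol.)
A reduce-reduce conflict occurs when an LR(0) state has two complete items [A → α .] and [B → β .] — both call for a reduction, and with no lookahead the parser cannot choose between them.

Augment with B' → B and build the canonical LR(0) collection (I0 = CLOSURE({[B' → . B]}), then GOTO on every symbol after a dot until no new states appear). It has 13 states:
  I0: { [B → . ) num C], [B → . id id id], [B' → . B] }  — shift
  I1: { [B → ) . num C] }  — shift
  I2: { [B' → B .] }  — accept
  I3: { [B → id . id id] }  — shift
  I4: { [B → id id . id] }  — shift
  I5: { [B → id id id .] }  — reduce
  I6: { [B → ) num . C], [B → . ) num C], [B → . id id id], [C → . B], [C → . P id], [C → .], [P → . id num], [P → .] }  — shift, 2 reduces
  I7: { [C → B .] }  — reduce
  I8: { [B → ) num C .] }  — reduce
  I9: { [C → P . id] }  — shift
  I10: { [B → id . id id], [P → id . num] }  — shift
  I11: { [P → id num .] }  — reduce
  I12: { [C → P id .] }  — reduce

I6 contains complete items [C → .], [P → .] — reduce-reduce conflict.

Answer: Yes — I6: [C → .] vs [P → .]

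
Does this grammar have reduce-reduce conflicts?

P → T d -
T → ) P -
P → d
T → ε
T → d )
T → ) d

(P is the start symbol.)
Yes — I9: [P → d .] vs [T → ) d .]

A reduce-reduce conflict occurs when an LR(0) state has two complete items [A → α .] and [B → β .] — both call for a reduction, and with no lookahead the parser cannot choose between them.

Augment with P' → P and build the canonical LR(0) collection (I0 = CLOSURE({[P' → . P]}), then GOTO on every symbol after a dot until no new states appear). It has 11 states:
  I0: { [P → . T d -], [P → . d], [P' → . P], [T → . ) P -], [T → . ) d], [T → . d )], [T → .] }  — shift, reduce
  I1: { [P → . T d -], [P → . d], [T → ) . P -], [T → ) . d], [T → . ) P -], [T → . ) d], [T → . d )], [T → .] }  — shift, reduce
  I2: { [P' → P .] }  — accept
  I3: { [P → T . d -] }  — shift
  I4: { [P → d .], [T → d . )] }  — shift, reduce
  I5: { [T → d ) .] }  — reduce
  I6: { [P → T d . -] }  — shift
  I7: { [P → T d - .] }  — reduce
  I8: { [T → ) P . -] }  — shift
  I9: { [P → d .], [T → ) d .], [T → d . )] }  — shift, 2 reduces
  I10: { [T → ) P - .] }  — reduce

I9 contains complete items [P → d .], [T → ) d .] — reduce-reduce conflict.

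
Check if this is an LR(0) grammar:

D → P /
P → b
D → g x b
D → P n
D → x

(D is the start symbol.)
Yes, the grammar is LR(0)

A grammar is LR(0) if no state in the canonical LR(0) collection has:
  - both a shift item (dot before a terminal) and a complete item (shift-reduce conflict), or
  - two or more complete items (reduce-reduce conflict; the accept item [D' → D .] counts as a complete item here).

Augment with D' → D and build the canonical LR(0) collection (I0 = CLOSURE({[D' → . D]}), then GOTO on every symbol after a dot until no new states appear). It has 10 states:
  I0: { [D → . P /], [D → . P n], [D → . g x b], [D → . x], [D' → . D], [P → . b] }  — shift
  I1: { [D' → D .] }  — accept
  I2: { [D → P . /], [D → P . n] }  — shift
  I3: { [P → b .] }  — reduce
  I4: { [D → g . x b] }  — shift
  I5: { [D → x .] }  — reduce
  I6: { [D → g x . b] }  — shift
  I7: { [D → g x b .] }  — reduce
  I8: { [D → P / .] }  — reduce
  I9: { [D → P n .] }  — reduce

Every state is either a pure shift/goto state or contains exactly one complete item and nothing to shift — no conflicts. The grammar is LR(0).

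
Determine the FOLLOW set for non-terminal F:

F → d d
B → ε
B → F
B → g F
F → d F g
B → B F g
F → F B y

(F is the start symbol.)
F is the start symbol, so $ ∈ FOLLOW(F).
In B → F: F is at the end, add FOLLOW(B)
In B → g F: F is at the end, add FOLLOW(B)
In F → d F g: F is followed by g, add FIRST(g) \ {ε} = { 'g' }
In B → B F g: F is followed by g, add FIRST(g) \ {ε} = { 'g' }
In F → F B y: F is followed by B y, add FIRST(B y) \ {ε} = { 'd', 'g', 'y' }

The FOLLOW sets referred to above (computed the same way, to a fixed point):
  FOLLOW(B) = { 'd', 'y' }

Taking the union: FOLLOW(F) = { $, 'd', 'g', 'y' }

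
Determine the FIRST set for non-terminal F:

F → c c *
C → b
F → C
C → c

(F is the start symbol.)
{ 'b', 'c' }

FIRST sets of the other non-terminals involved (by the same procedure, iterated to a fixed point):
  FIRST(C) = { 'b', 'c' }

From F → c c *:
  - c is a terminal: add 'c' and stop
From F → C:
  - C is a non-terminal: add FIRST(C) \ {ε} = { 'b', 'c' }
    C is not nullable, so stop

Collecting: FIRST(F) = { 'b', 'c' }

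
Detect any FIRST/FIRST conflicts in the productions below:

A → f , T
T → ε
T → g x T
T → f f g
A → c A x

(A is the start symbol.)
A FIRST/FIRST conflict occurs when two productions N → α and N → β for the same non-terminal have FIRST(α) ∩ FIRST(β) ≠ ∅ (with ε ∈ FIRST of a nullable right-hand side, so two nullable alternatives also conflict).

Productions for A:
  A → f , T: FIRST = { 'f' }
  A → c A x: FIRST = { 'c' }
Productions for T:
  T → ε: FIRST = { ε }
  T → g x T: FIRST = { 'g' }
  T → f f g: FIRST = { 'f' }

All alternatives of each non-terminal have pairwise disjoint FIRST sets.

Answer: No FIRST/FIRST conflicts.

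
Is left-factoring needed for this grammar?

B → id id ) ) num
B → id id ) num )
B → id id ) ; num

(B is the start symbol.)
Yes, B has productions with common prefix 'id id )'

Left-factoring is needed when two productions for the same non-terminal
share a common prefix on the right-hand side.

Productions for B:
  B → id id ) ) num
  B → id id ) num )
  B → id id ) ; num

Found common prefix 'id id )' in productions for B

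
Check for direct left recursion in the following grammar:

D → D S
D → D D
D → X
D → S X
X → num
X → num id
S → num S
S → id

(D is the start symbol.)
Direct left recursion occurs when N → N α for some non-terminal N (the right-hand side begins with the left-hand side itself).

D → D S: LEFT RECURSIVE (starts with D)
D → D D: LEFT RECURSIVE (starts with D)
D → X: starts with X
D → S X: starts with S
X → num: starts with num
X → num id: starts with num
S → num S: starts with num
S → id: starts with id

The grammar has direct left recursion on: D.

Answer: Yes, D is left-recursive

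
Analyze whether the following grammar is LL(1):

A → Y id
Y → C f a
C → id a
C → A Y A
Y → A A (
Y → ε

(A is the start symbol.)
No. Predict set conflict for Y: { 'id' }

Relevant sets:
  FIRST(C) = { 'id' }
  FIRST(A) = { 'id' }
  FOLLOW(Y) = { 'id' }

For Y:
  PREDICT(Y → C f a) = { 'id' }
  PREDICT(Y → A A '(') = { 'id' }
  PREDICT(Y → ε) = { 'id' }
For C:
  PREDICT(C → id a) = { 'id' }
  PREDICT(C → A Y A) = { 'id' }
A has a single production, so nothing to check there.

Conflict found: Predict set conflict for Y: { 'id' }
The grammar is NOT LL(1).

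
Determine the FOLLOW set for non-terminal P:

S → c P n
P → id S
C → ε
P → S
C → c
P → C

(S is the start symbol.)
{ 'n' }

To compute FOLLOW(P), find every occurrence of P on a right-hand side N → α P β: add FIRST(β) \ {ε}, and if β is empty or nullable also add FOLLOW(N). Iterate to a fixed point.

In S → c P n: P is followed by n, add FIRST(n) \ {ε} = { 'n' }

Taking the union: FOLLOW(P) = { 'n' }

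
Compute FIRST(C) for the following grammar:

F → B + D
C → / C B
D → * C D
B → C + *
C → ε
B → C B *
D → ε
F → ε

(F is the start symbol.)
{ '/', ε }

To compute FIRST(C), examine every production with C on the left-hand side, reading each right-hand side left to right until a non-nullable symbol is reached.

From C → / C B:
  - '/' is a terminal: add '/' and stop
From C → ε:
  - ε-production, so ε ∈ FIRST(C)

Collecting: FIRST(C) = { '/', ε }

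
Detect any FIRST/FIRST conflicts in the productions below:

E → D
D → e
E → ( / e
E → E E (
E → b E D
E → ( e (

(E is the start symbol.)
A FIRST/FIRST conflict occurs when two productions N → α and N → β for the same non-terminal have FIRST(α) ∩ FIRST(β) ≠ ∅ (with ε ∈ FIRST of a nullable right-hand side, so two nullable alternatives also conflict).

FIRST sets of the non-terminals at (or reachable through a nullable prefix from) the front of some alternative:
  FIRST(D) = { 'e' }
  FIRST(E) = { '(', 'b', 'e' }

Productions for E:
  E → D: FIRST = { 'e' }
  E → ( / e: FIRST = { '(' }
  E → E E (: FIRST = { '(', 'b', 'e' }
  E → b E D: FIRST = { 'b' }
  E → ( e (: FIRST = { '(' }
D has only one production, so no FIRST/FIRST conflict is possible there.

Conflict for E: E → D and E → E E (
  Overlap: { 'e' }
Conflict for E: E → ( / e and E → E E (
  Overlap: { '(' }
Conflict for E: E → ( / e and E → ( e (
  Overlap: { '(' }
Conflict for E: E → E E ( and E → b E D
  Overlap: { 'b' }
Conflict for E: E → E E ( and E → ( e (
  Overlap: { '(' }

Answer: Yes. E → D / E → E E '(' on { 'e' }; E → '(' '/' e / E → E E '(' on { '(' }; E → '(' '/' e / E → '(' e '(' on { '(' }; E → E E '(' / E → b E D on { 'b' }; E → E E '(' / E → '(' e '(' on { '(' }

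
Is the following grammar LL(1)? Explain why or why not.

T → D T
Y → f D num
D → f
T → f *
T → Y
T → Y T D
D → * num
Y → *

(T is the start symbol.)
No. Predict set conflict for T: { 'f' }

A grammar is LL(1) if for each non-terminal N with multiple productions, the predict sets of those productions are pairwise disjoint, where PREDICT(N → α) = (FIRST(α) \ {ε}) ∪ (FOLLOW(N) if α ⇒* ε).

Relevant sets:
  FIRST(D) = { '*', 'f' }
  FIRST(Y) = { '*', 'f' }

For T:
  PREDICT(T → D T) = { '*', 'f' }
  PREDICT(T → f '*') = { 'f' }
  PREDICT(T → Y) = { '*', 'f' }
  PREDICT(T → Y T D) = { '*', 'f' }
For Y:
  PREDICT(Y → f D num) = { 'f' }
  PREDICT(Y → '*') = { '*' }
For D:
  PREDICT(D → f) = { 'f' }
  PREDICT(D → '*' num) = { '*' }

Conflict found: Predict set conflict for T: { 'f' }
The grammar is NOT LL(1).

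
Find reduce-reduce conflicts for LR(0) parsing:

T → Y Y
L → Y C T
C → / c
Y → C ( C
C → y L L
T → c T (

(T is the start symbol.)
No reduce-reduce conflicts

Augment with T' → T and build the canonical LR(0) collection (I0 = CLOSURE({[T' → . T]}), then GOTO on every symbol after a dot until no new states appear). It has 18 states:
  I0: { [C → . / c], [C → . y L L], [T → . Y Y], [T → . c T (], [T' → . T], [Y → . C ( C] }  — shift
  I1: { [C → / . c] }  — shift
  I2: { [Y → C . ( C] }  — shift
  I3: { [T' → T .] }  — accept
  I4: { [C → . / c], [C → . y L L], [T → Y . Y], [Y → . C ( C] }  — shift
  I5: { [C → . / c], [C → . y L L], [T → . Y Y], [T → . c T (], [T → c . T (], [Y → . C ( C] }  — shift
  I6: { [C → . / c], [C → . y L L], [C → y . L L], [L → . Y C T], [Y → . C ( C] }  — shift
  I7: { [C → . / c], [C → . y L L], [C → y L . L], [L → . Y C T], [Y → . C ( C] }  — shift
  I8: { [C → . / c], [C → . y L L], [L → Y . C T] }  — shift
  I9: { [C → . / c], [C → . y L L], [L → Y C . T], [T → . Y Y], [T → . c T (], [Y → . C ( C] }  — shift
  I10: { [L → Y C T .] }  — reduce
  I11: { [C → y L L .] }  — reduce
  I12: { [T → c T . (] }  — shift
  I13: { [T → c T ( .] }  — reduce
  I14: { [T → Y Y .] }  — reduce
  I15: { [C → . / c], [C → . y L L], [Y → C ( . C] }  — shift
  I16: { [Y → C ( C .] }  — reduce
  I17: { [C → / c .] }  — reduce

No state contains more than one complete item.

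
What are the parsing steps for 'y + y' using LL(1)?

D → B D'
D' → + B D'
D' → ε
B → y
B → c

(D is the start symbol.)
Stack is shown with the top on the left.

Stack     Input    Action
-------------------------
D $       y + y $  output D → B D'
B D' $    y + y $  output B → y
y D' $    y + y $  match 'y'
D' $      + y $    output D' → + B D'
+ B D' $  + y $    match '+'
B D' $    y $      output B → y
y D' $    y $      match 'y'
D' $      $        output D' → ε
$         $        accept

The string is accepted.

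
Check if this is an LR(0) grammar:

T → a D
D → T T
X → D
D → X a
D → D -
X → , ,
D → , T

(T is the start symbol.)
A grammar is LR(0) if no state in the canonical LR(0) collection has:
  - both a shift item (dot before a terminal) and a complete item (shift-reduce conflict), or
  - two or more complete items (reduce-reduce conflict; the accept item [T' → T .] counts as a complete item here).

Augment with T' → T and build the canonical LR(0) collection (I0 = CLOSURE({[T' → . T]}), then GOTO on every symbol after a dot until no new states appear). It has 12 states:
  I0: { [T → . a D], [T' → . T] }  — shift
  I1: { [T' → T .] }  — accept
  I2: { [D → . , T], [D → . D -], [D → . T T], [D → . X a], [T → . a D], [T → a . D], [X → . , ,], [X → . D] }  — shift
  I3: { [D → , . T], [T → . a D], [X → , . ,] }  — shift
  I4: { [D → D . -], [T → a D .], [X → D .] }  — shift, 2 reduces
  I5: { [D → T . T], [T → . a D] }  — shift
  I6: { [D → X . a] }  — shift
  I7: { [D → X a .] }  — reduce
  I8: { [D → T T .] }  — reduce
  I9: { [D → D - .] }  — reduce
  I10: { [X → , , .] }  — reduce
  I11: { [D → , T .] }  — reduce

Conflict in state I4:
  Shift-reduce conflict between [T → a D .] and [D → D . -]
So the grammar is NOT LR(0).

Answer: No. Shift-reduce conflict between [T → a D .] and [D → D . -]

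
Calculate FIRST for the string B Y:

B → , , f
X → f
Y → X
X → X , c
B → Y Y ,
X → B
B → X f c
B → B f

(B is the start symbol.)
FIRST sets of the non-terminals involved (from the grammar, by fixed-point iteration):
  FIRST(B) = { ',', 'f' }

To compute FIRST(B Y), process the symbols left to right:
Symbol B is a non-terminal. Add FIRST(B) \ {ε} = { ',', 'f' }
B is not nullable (ε ∉ FIRST(B)), so stop here.
FIRST(B Y) = { ',', 'f' }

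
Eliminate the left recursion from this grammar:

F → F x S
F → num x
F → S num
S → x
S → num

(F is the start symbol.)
F is directly left-recursive. The standard transformation for
  A → A α₁ | ... | A α_m | β₁ | ... | β_n
is
  A  → β₁ A' | ... | β_n A'
  A' → α₁ A' | ... | α_m A' | ε

F → num x becomes F → num x F'
F → S num becomes F → S num F'
F → F x S becomes F' → x S F'
Add F' → ε

Productions for other non-terminals are unchanged:
  S → x
  S → num

Resulting grammar:
F → num x F'
F → S num F'
F' → x S F'
F' → ε
S → x
S → num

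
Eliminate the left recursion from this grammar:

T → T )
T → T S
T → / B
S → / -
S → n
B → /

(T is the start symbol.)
T → / B T'
T' → ) T'
T' → S T'
T' → ε
S → / -
S → n
B → /

T is directly left-recursive. The standard transformation for
  A → A α₁ | ... | A α_m | β₁ | ... | β_n
is
  A  → β₁ A' | ... | β_n A'
  A' → α₁ A' | ... | α_m A' | ε

T → / B becomes T → / B T'
T → T ) becomes T' → ) T'
T → T S becomes T' → S T'
Add T' → ε

Productions for other non-terminals are unchanged:
  S → / -
  S → n
  B → /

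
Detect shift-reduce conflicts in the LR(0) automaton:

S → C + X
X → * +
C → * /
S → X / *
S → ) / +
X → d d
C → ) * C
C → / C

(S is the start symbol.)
Augment with S' → S and build the canonical LR(0) collection (I0 = CLOSURE({[S' → . S]}), then GOTO on every symbol after a dot until no new states appear). It has 23 states:
  I0: { [C → . ) * C], [C → . * /], [C → . / C], [S → . ) / +], [S → . C + X], [S → . X / *], [S' → . S], [X → . * +], [X → . d d] }  — shift
  I1: { [C → ) . * C], [S → ) . / +] }  — shift
  I2: { [C → * . /], [X → * . +] }  — shift
  I3: { [C → . ) * C], [C → . * /], [C → . / C], [C → / . C] }  — shift
  I4: { [S → C . + X] }  — shift
  I5: { [S' → S .] }  — accept
  I6: { [S → X . / *] }  — shift
  I7: { [X → d . d] }  — shift
  I8: { [X → d d .] }  — reduce
  I9: { [S → X / . *] }  — shift
  I10: { [S → X / * .] }  — reduce
  I11: { [S → C + . X], [X → . * +], [X → . d d] }  — shift
  I12: { [X → * . +] }  — shift
  I13: { [S → C + X .] }  — reduce
  I14: { [X → * + .] }  — reduce
  I15: { [C → ) . * C] }  — shift
  I16: { [C → * . /] }  — shift
  I17: { [C → / C .] }  — reduce
  I18: { [C → * / .] }  — reduce
  I19: { [C → ) * . C], [C → . ) * C], [C → . * /], [C → . / C] }  — shift
  I20: { [C → ) * C .] }  — reduce
  I21: { [S → ) / . +] }  — shift
  I22: { [S → ) / + .] }  — reduce

No state contains both a complete item and a shift item.

Answer: No shift-reduce conflicts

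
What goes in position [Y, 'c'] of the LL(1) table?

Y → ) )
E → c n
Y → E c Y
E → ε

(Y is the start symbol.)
Y → E c Y

To find M[Y, 'c'], we find productions for Y where 'c' is in the predict set (PREDICT(N → α) = (FIRST(α) \ {ε}) ∪ (FOLLOW(N) if α ⇒* ε)).

Relevant sets:
  FIRST(E) = { 'c', ε }

Y → ) ): PREDICT = { ')' }
Y → E c Y: PREDICT = { 'c' }
  'c' is in predict set, so this production goes in M[Y, 'c']

M[Y, 'c'] = Y → E c Y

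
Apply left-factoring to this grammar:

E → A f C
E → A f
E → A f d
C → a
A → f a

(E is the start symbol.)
Left-factoring transforms A → αβ₁ | αβ₂ into A → αA' and A' → β₁ | β₂
(α is the longest common prefix among the alternatives). Repeat until
no nonterminal has two alternatives with a common prefix.

Round 1: E has alternatives sharing prefix 'A f'. Introduce E': E → A f E'
  Add: E' → C
  Add: E' → ε
  Add: E' → d

No remaining common prefixes — done.

Resulting grammar:
E → A f E'
E' → C
E' → ε
E' → d
C → a
A → f a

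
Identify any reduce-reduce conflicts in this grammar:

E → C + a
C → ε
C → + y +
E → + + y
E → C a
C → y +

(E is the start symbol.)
A reduce-reduce conflict occurs when an LR(0) state has two complete items [A → α .] and [B → β .] — both call for a reduction, and with no lookahead the parser cannot choose between them.

Augment with E' → E and build the canonical LR(0) collection (I0 = CLOSURE({[E' → . E]}), then GOTO on every symbol after a dot until no new states appear). It has 13 states:
  I0: { [C → . + y +], [C → . y +], [C → .], [E → . + + y], [E → . C + a], [E → . C a], [E' → . E] }  — shift, reduce
  I1: { [C → + . y +], [E → + . + y] }  — shift
  I2: { [E → C . + a], [E → C . a] }  — shift
  I3: { [E' → E .] }  — accept
  I4: { [C → y . +] }  — shift
  I5: { [C → y + .] }  — reduce
  I6: { [E → C + . a] }  — shift
  I7: { [E → C a .] }  — reduce
  I8: { [E → C + a .] }  — reduce
  I9: { [E → + + . y] }  — shift
  I10: { [C → + y . +] }  — shift
  I11: { [C → + y + .] }  — reduce
  I12: { [E → + + y .] }  — reduce

No state contains more than one complete item.

Answer: No reduce-reduce conflicts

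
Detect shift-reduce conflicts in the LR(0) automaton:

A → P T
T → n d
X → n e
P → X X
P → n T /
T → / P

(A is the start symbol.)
No shift-reduce conflicts

Augment with A' → A and build the canonical LR(0) collection (I0 = CLOSURE({[A' → . A]}), then GOTO on every symbol after a dot until no new states appear). It has 15 states:
  I0: { [A → . P T], [A' → . A], [P → . X X], [P → . n T /], [X → . n e] }  — shift
  I1: { [A' → A .] }  — accept
  I2: { [A → P . T], [T → . / P], [T → . n d] }  — shift
  I3: { [P → X . X], [X → . n e] }  — shift
  I4: { [P → n . T /], [T → . / P], [T → . n d], [X → n . e] }  — shift
  I5: { [P → . X X], [P → . n T /], [T → / . P], [X → . n e] }  — shift
  I6: { [P → n T . /] }  — shift
  I7: { [X → n e .] }  — reduce
  I8: { [T → n . d] }  — shift
  I9: { [T → n d .] }  — reduce
  I10: { [P → n T / .] }  — reduce
  I11: { [T → / P .] }  — reduce
  I12: { [P → X X .] }  — reduce
  I13: { [X → n . e] }  — shift
  I14: { [A → P T .] }  — reduce

No state contains both a complete item and a shift item.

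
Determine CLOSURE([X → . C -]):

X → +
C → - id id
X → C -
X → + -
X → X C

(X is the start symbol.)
{ [C → . - id id], [X → . C -] }

To compute CLOSURE, for each item [A → α.Bβ] where B is a non-terminal, add [B → .γ] for all productions B → γ; repeat for the newly added items until nothing changes.

Start with: [X → . C -]
  [X → . C -] has the dot before C: add [C → . - id id]
No further items can be added.

CLOSURE = { [C → . - id id], [X → . C -] }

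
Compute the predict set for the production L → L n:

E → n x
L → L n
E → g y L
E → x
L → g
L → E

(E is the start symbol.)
PREDICT(L → L n) = (FIRST(RHS) \ {ε}) ∪ (FOLLOW(L) if ε ∈ FIRST(RHS), i.e. RHS ⇒* ε)
FIRST(L) = { 'g', 'n', 'x' }
FIRST(L n) = { 'g', 'n', 'x' }
ε ∉ FIRST(L n), so FOLLOW(L) is not added.
PREDICT(L → L n) = { 'g', 'n', 'x' }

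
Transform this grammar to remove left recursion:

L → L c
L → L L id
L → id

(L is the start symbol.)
L is directly left-recursive. The standard transformation for
  A → A α₁ | ... | A α_m | β₁ | ... | β_n
is
  A  → β₁ A' | ... | β_n A'
  A' → α₁ A' | ... | α_m A' | ε

L → id becomes L → id L'
L → L c becomes L' → c L'
L → L L id becomes L' → L id L'
Add L' → ε

Resulting grammar:
L → id L'
L' → c L'
L' → L id L'
L' → ε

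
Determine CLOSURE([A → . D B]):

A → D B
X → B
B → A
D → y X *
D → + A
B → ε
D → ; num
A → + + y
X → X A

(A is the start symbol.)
To compute CLOSURE, for each item [A → α.Bβ] where B is a non-terminal, add [B → .γ] for all productions B → γ; repeat for the newly added items until nothing changes.

Start with: [A → . D B]
  [A → . D B] has the dot before D: add [D → . y X *], [D → . + A], [D → . ; num]
No further items can be added.

CLOSURE = { [A → . D B], [D → . + A], [D → . ; num], [D → . y X *] }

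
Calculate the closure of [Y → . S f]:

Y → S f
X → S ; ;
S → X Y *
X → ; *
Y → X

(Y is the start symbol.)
To compute CLOSURE, for each item [A → α.Bβ] where B is a non-terminal, add [B → .γ] for all productions B → γ; repeat for the newly added items until nothing changes.

Start with: [Y → . S f]
  [Y → . S f] has the dot before S: add [S → . X Y *]
  [S → . X Y *] has the dot before X: add [X → . S ; ;], [X → . ; *]
No further items can be added.

CLOSURE = { [S → . X Y *], [X → . ; *], [X → . S ; ;], [Y → . S f] }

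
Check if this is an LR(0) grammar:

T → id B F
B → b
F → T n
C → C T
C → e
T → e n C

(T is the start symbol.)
No. Shift-reduce conflict between [T → e n C .] and [T → . e n C]

A grammar is LR(0) if no state in the canonical LR(0) collection has:
  - both a shift item (dot before a terminal) and a complete item (shift-reduce conflict), or
  - two or more complete items (reduce-reduce conflict; the accept item [T' → T .] counts as a complete item here).

Augment with T' → T and build the canonical LR(0) collection (I0 = CLOSURE({[T' → . T]}), then GOTO on every symbol after a dot until no new states appear). It has 13 states:
  I0: { [T → . e n C], [T → . id B F], [T' → . T] }  — shift
  I1: { [T' → T .] }  — accept
  I2: { [T → e . n C] }  — shift
  I3: { [B → . b], [T → id . B F] }  — shift
  I4: { [F → . T n], [T → . e n C], [T → . id B F], [T → id B . F] }  — shift
  I5: { [B → b .] }  — reduce
  I6: { [T → id B F .] }  — reduce
  I7: { [F → T . n] }  — shift
  I8: { [F → T n .] }  — reduce
  I9: { [C → . C T], [C → . e], [T → e n . C] }  — shift
  I10: { [C → C . T], [T → . e n C], [T → . id B F], [T → e n C .] }  — shift, reduce
  I11: { [C → e .] }  — reduce
  I12: { [C → C T .] }  — reduce

Conflict in state I10:
  Shift-reduce conflict between [T → e n C .] and [T → . e n C]
So the grammar is NOT LR(0).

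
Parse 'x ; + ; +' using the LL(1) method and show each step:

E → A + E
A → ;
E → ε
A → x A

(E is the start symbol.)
LL(1) parsing maintains a stack (initially the start symbol over $) and the input. At each step: if the stack top is a terminal, match it against the current input token; if it is a non-terminal N, replace it with the RHS of M[N, lookahead] (the unique production whose predict set contains the lookahead).

Stack is shown with the top on the left.

Stack      Input        Action
------------------------------
E $        x ; + ; + $  output E → A + E
A + E $    x ; + ; + $  output A → x A
x A + E $  x ; + ; + $  match 'x'
A + E $    ; + ; + $    output A → ;
; + E $    ; + ; + $    match ';'
+ E $      + ; + $      match '+'
E $        ; + $        output E → A + E
A + E $    ; + $        output A → ;
; + E $    ; + $        match ';'
+ E $      + $          match '+'
E $        $            output E → ε
$          $            accept

The string is accepted.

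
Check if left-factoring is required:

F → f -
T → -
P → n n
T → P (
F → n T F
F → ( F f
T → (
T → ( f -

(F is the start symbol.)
Yes, T has productions with common prefix '('

Left-factoring is needed when two productions for the same non-terminal
share a common prefix on the right-hand side.

Productions for F:
  F → f -
  F → n T F
  F → ( F f
Productions for T:
  T → -
  T → P (
  T → (
  T → ( f -

Found common prefix '(' in productions for T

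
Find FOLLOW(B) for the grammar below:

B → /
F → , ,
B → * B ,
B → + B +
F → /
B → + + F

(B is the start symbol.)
{ $, '+', ',' }

B is the start symbol, so $ ∈ FOLLOW(B).
In B → * B ,: B is followed by ',', add FIRST(',') \ {ε} = { ',' }
In B → + B +: B is followed by '+', add FIRST('+') \ {ε} = { '+' }

Taking the union: FOLLOW(B) = { $, '+', ',' }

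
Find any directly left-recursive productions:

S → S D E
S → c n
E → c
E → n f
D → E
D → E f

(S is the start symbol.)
Direct left recursion occurs when N → N α for some non-terminal N (the right-hand side begins with the left-hand side itself).

S → S D E: LEFT RECURSIVE (starts with S)
S → c n: starts with c
E → c: starts with c
E → n f: starts with n
D → E: starts with E
D → E f: starts with E

The grammar has direct left recursion on: S.

Answer: Yes, S is left-recursive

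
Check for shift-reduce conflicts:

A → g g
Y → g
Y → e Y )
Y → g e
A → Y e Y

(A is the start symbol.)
Yes — I4: [Y → g .] vs [A → g . g]; I8: [Y → g .] vs [Y → g . e]

Augment with A' → A and build the canonical LR(0) collection (I0 = CLOSURE({[A' → . A]}), then GOTO on every symbol after a dot until no new states appear). It has 12 states:
  I0: { [A → . Y e Y], [A → . g g], [A' → . A], [Y → . e Y )], [Y → . g e], [Y → . g] }  — shift
  I1: { [A' → A .] }  — accept
  I2: { [A → Y . e Y] }  — shift
  I3: { [Y → . e Y )], [Y → . g e], [Y → . g], [Y → e . Y )] }  — shift
  I4: { [A → g . g], [Y → g . e], [Y → g .] }  — shift, reduce
  I5: { [Y → g e .] }  — reduce
  I6: { [A → g g .] }  — reduce
  I7: { [Y → e Y . )] }  — shift
  I8: { [Y → g . e], [Y → g .] }  — shift, reduce
  I9: { [Y → e Y ) .] }  — reduce
  I10: { [A → Y e . Y], [Y → . e Y )], [Y → . g e], [Y → . g] }  — shift
  I11: { [A → Y e Y .] }  — reduce

I4 contains reduce item [Y → g .] and shift items [A → g . g], [Y → g . e] — shift-reduce conflict.
I8 contains reduce item [Y → g .] and shift item [Y → g . e] — shift-reduce conflict.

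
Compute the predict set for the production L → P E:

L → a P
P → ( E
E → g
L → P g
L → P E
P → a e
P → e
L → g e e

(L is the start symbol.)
{ '(', 'a', 'e' }

PREDICT(L → P E) = (FIRST(RHS) \ {ε}) ∪ (FOLLOW(L) if ε ∈ FIRST(RHS), i.e. RHS ⇒* ε)
FIRST(P) = { '(', 'a', 'e' }
FIRST(P E) = { '(', 'a', 'e' }
ε ∉ FIRST(P E), so FOLLOW(L) is not added.
PREDICT(L → P E) = { '(', 'a', 'e' }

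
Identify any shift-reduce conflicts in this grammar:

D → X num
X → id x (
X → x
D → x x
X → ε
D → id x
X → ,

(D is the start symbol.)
Augment with D' → D and build the canonical LR(0) collection (I0 = CLOSURE({[D' → . D]}), then GOTO on every symbol after a dot until no new states appear). It has 10 states:
  I0: { [D → . X num], [D → . id x], [D → . x x], [D' → . D], [X → . ,], [X → . id x (], [X → . x], [X → .] }  — shift, reduce
  I1: { [X → , .] }  — reduce
  I2: { [D' → D .] }  — accept
  I3: { [D → X . num] }  — shift
  I4: { [D → id . x], [X → id . x (] }  — shift
  I5: { [D → x . x], [X → x .] }  — shift, reduce
  I6: { [D → x x .] }  — reduce
  I7: { [D → id x .], [X → id x . (] }  — shift, reduce
  I8: { [X → id x ( .] }  — reduce
  I9: { [D → X num .] }  — reduce

I0 contains reduce item [X → .] and shift items [D → . id x], [D → . x x], [X → . ,], [X → . id x (], [X → . x] — shift-reduce conflict.
I5 contains reduce item [X → x .] and shift item [D → x . x] — shift-reduce conflict.
I7 contains reduce item [D → id x .] and shift item [X → id x . (] — shift-reduce conflict.

Answer: Yes — I0: [X → .] vs [D → . id x]; I5: [X → x .] vs [D → x . x]; I7: [D → id x .] vs [X → id x . (]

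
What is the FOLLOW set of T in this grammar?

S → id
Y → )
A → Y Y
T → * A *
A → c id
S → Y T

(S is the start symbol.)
{ $ }

To compute FOLLOW(T), find every occurrence of T on a right-hand side N → α T β: add FIRST(β) \ {ε}, and if β is empty or nullable also add FOLLOW(N). Iterate to a fixed point.

In S → Y T: T is at the end, add FOLLOW(S)

The FOLLOW sets referred to above (computed the same way, to a fixed point):
  FOLLOW(S) = { $ }

Taking the union: FOLLOW(T) = { $ }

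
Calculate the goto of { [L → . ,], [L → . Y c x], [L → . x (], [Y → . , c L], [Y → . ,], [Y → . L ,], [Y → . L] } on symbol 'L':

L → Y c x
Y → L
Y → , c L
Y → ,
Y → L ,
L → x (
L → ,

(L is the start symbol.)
GOTO(I, 'L') = CLOSURE({ [A → αX.β] : [A → α.Xβ] ∈ I, X = 'L' })

Items with dot before 'L', with the dot advanced:
  [Y → . L] → [Y → L .]
  [Y → . L ,] → [Y → L . ,]
Closure adds nothing (no advanced item has the dot before a non-terminal).

GOTO = { [Y → L . ,], [Y → L .] }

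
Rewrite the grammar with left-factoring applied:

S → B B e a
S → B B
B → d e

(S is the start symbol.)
S → B B S'
S' → e a
S' → ε
B → d e

Left-factoring transforms A → αβ₁ | αβ₂ into A → αA' and A' → β₁ | β₂
(α is the longest common prefix among the alternatives). Repeat until
no nonterminal has two alternatives with a common prefix.

Round 1: S has alternatives sharing prefix 'B B'. Introduce S': S → B B S'
  Add: S' → e a
  Add: S' → ε

No remaining common prefixes — done.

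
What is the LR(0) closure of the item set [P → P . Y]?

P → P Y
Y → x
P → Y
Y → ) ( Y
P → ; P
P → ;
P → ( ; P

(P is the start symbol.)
Start with: [P → P . Y]
  [P → P . Y] has the dot before Y: add [Y → . x], [Y → . ) ( Y]
No further items can be added.

CLOSURE = { [P → P . Y], [Y → . ) ( Y], [Y → . x] }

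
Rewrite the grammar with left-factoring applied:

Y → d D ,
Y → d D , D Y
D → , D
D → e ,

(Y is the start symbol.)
Y → d D , Y'
Y' → ε
Y' → D Y
D → , D
D → e ,

Left-factoring transforms A → αβ₁ | αβ₂ into A → αA' and A' → β₁ | β₂
(α is the longest common prefix among the alternatives). Repeat until
no nonterminal has two alternatives with a common prefix.

Round 1: Y has alternatives sharing prefix 'd D ,'. Introduce Y': Y → d D , Y'
  Add: Y' → ε
  Add: Y' → D Y

No remaining common prefixes — done.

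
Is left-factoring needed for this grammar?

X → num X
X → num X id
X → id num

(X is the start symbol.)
Yes, X has productions with common prefix 'num X'

Left-factoring is needed when two productions for the same non-terminal
share a common prefix on the right-hand side.

Productions for X:
  X → num X
  X → num X id
  X → id num

Found common prefix 'num X' in productions for X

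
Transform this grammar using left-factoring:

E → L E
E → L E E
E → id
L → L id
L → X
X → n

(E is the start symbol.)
E → L E E'
E' → ε
E' → E
E → id
L → L id
L → X
X → n

Left-factoring transforms A → αβ₁ | αβ₂ into A → αA' and A' → β₁ | β₂
(α is the longest common prefix among the alternatives). Repeat until
no nonterminal has two alternatives with a common prefix.

Round 1: E has alternatives sharing prefix 'L E'. Introduce E': E → L E E'
  Add: E' → ε
  Add: E' → E

No remaining common prefixes — done.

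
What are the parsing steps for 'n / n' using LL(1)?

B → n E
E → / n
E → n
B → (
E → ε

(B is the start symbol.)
LL(1) parsing maintains a stack (initially the start symbol over $) and the input. At each step: if the stack top is a terminal, match it against the current input token; if it is a non-terminal N, replace it with the RHS of M[N, lookahead] (the unique production whose predict set contains the lookahead).

Stack is shown with the top on the left.

Stack  Input    Action
----------------------
B $    n / n $  output B → n E
n E $  n / n $  match 'n'
E $    / n $    output E → / n
/ n $  / n $    match '/'
n $    n $      match 'n'
$      $        accept

The string is accepted.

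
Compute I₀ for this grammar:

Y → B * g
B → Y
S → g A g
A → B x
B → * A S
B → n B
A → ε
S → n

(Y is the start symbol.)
{ [B → . * A S], [B → . Y], [B → . n B], [Y → . B * g], [Y' → . Y] }

First, augment the grammar with Y' → Y
I₀ = CLOSURE({ [Y' → . Y] }):
  [Y' → . Y] has the dot before Y: add [Y → . B * g]
  [Y → . B * g] has the dot before B: add [B → . Y], [B → . * A S], [B → . n B]
No further items can be added.

I₀ = { [B → . * A S], [B → . Y], [B → . n B], [Y → . B * g], [Y' → . Y] }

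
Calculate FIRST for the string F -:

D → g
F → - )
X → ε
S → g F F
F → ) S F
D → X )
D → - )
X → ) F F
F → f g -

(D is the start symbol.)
FIRST sets of the non-terminals involved (from the grammar, by fixed-point iteration):
  FIRST(F) = { ')', '-', 'f' }

To compute FIRST(F -), process the symbols left to right:
Symbol F is a non-terminal. Add FIRST(F) \ {ε} = { ')', '-', 'f' }
F is not nullable (ε ∉ FIRST(F)), so stop here.
FIRST(F -) = { ')', '-', 'f' }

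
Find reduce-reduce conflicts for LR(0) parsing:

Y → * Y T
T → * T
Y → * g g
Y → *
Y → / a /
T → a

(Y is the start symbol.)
No reduce-reduce conflicts

Augment with Y' → Y and build the canonical LR(0) collection (I0 = CLOSURE({[Y' → . Y]}), then GOTO on every symbol after a dot until no new states appear). It has 13 states:
  I0: { [Y → . * Y T], [Y → . * g g], [Y → . *], [Y → . / a /], [Y' → . Y] }  — shift
  I1: { [Y → * . Y T], [Y → * . g g], [Y → * .], [Y → . * Y T], [Y → . * g g], [Y → . *], [Y → . / a /] }  — shift, reduce
  I2: { [Y → / . a /] }  — shift
  I3: { [Y' → Y .] }  — accept
  I4: { [Y → / a . /] }  — shift
  I5: { [Y → / a / .] }  — reduce
  I6: { [T → . * T], [T → . a], [Y → * Y . T] }  — shift
  I7: { [Y → * g . g] }  — shift
  I8: { [Y → * g g .] }  — reduce
  I9: { [T → * . T], [T → . * T], [T → . a] }  — shift
  I10: { [Y → * Y T .] }  — reduce
  I11: { [T → a .] }  — reduce
  I12: { [T → * T .] }  — reduce

No state contains more than one complete item.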